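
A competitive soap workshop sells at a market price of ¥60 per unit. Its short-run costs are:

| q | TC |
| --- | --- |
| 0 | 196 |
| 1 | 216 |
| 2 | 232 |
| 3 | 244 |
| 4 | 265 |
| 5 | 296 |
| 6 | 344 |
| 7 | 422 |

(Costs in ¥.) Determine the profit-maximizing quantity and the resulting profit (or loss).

Profit at each row (π = 60q − TC): q=0: -196; q=1: -156; q=2: -112; q=3: -64; q=4: -25; q=5: 4; q=6: 16; q=7: -2.
Profit is maximized at q = 6. AVC there is 148/6 = ¥24.67 ≤ P, so producing beats shutting down (which would give -¥196).

q = 6; profit = ¥16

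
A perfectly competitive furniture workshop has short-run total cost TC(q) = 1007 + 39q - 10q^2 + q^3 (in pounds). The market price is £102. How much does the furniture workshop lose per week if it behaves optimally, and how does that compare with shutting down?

AVC = 39 - 10q + q^2; min AVC = £14 at q = 5. Since P = £102 ≥ min AVC, the firm produces.
MC = 39 - 20q + 3q^2. Setting P = MC and taking the root on the rising branch gives q* = 9.
TR = 102·9 = 918. TC = 1007 + 270 = 1277. Profit = 918 − 1277 = -£359.
By producing, the firm covers all variable cost plus £648 of fixed cost; shutting down would lose the full £1007.

Profit = -£359 at q = 9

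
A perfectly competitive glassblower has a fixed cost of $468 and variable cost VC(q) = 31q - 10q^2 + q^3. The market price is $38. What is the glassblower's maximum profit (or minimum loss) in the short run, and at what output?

Profit = -$272 at q = 7

AVC = 31 - 10q + q^2; min AVC = $6 at q = 5. Since P = $38 ≥ min AVC, the firm produces.
With MC = 31 - 20q + 3q^2, P = MC on the upward-sloping part at q* = 7.
TR = 38·7 = 266. TC = 468 + 70 = 538. Profit = 266 − 538 = -$272.
Shutting down would mean losing the fixed cost of $468, so operating at a loss of $272 is better by $196.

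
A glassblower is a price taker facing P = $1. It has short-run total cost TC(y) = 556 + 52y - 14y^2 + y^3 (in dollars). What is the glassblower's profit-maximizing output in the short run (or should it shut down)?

Shut down

Variable cost is VC = 52y - 14y^2 + y^3, so AVC = VC/y = 52 - 14y + y^2 and MC = dTC/dy = 52 - 28y + 3y^2.
AVC is minimized where dAVC/dy = -14 + 2y = 0, at y = 7; min AVC = 52 - 14·7 + 7^2 = $3.
P = $1 lies below min AVC = $3; no output level covers variable cost.
The firm minimizes its loss by shutting down and losing only its fixed cost of $556.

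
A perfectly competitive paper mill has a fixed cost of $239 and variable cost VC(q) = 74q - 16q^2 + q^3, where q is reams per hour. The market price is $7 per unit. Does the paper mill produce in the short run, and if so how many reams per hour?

From TC, MC = TC'(q) = 74 - 32q + 3q^2 and AVC = VC/q = 74 - 16q + q^2.
AVC is minimized where dAVC/dq = -16 + 2q = 0, at q = 8; min AVC = 74 - 16·8 + 8^2 = $10.
Since P = $7 < min AVC = $10, price fails to cover variable cost at any output.
Best response: produce nothing and absorb the $239 fixed cost.

Shut down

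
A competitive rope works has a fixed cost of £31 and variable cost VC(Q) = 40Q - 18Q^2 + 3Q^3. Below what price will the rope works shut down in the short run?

The shutdown price is the minimum of AVC. VC = 40Q - 18Q^2 + 3Q^3, so AVC = 40 - 18Q + 3Q^2.
dAVC/dQ = -18 + 6Q = 0 gives Q = 3. min AVC = 40 - 18·3 + 3·3^2 = 13.
For P < £13 the firm produces nothing.

£13 per unit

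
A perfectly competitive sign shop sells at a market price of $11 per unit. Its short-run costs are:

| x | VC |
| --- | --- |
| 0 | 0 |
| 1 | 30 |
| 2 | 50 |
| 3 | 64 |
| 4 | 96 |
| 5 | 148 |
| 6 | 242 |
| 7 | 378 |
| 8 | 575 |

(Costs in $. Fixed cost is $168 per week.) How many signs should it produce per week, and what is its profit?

Profit at each row (π = 11x − TC): x=0: -168; x=1: -187; x=2: -196; x=3: -199; x=4: -220; x=5: -261; x=6: -344; x=7: -469; x=8: -655.
Profit is highest at x = 0. Equivalently, the lowest AVC in the table is 64/3 ≈ $21.33 at x = 3, and P = $11 falls below it — price never covers variable cost, so the firm shuts down and loses only its fixed cost.

x = 0 (shut down); profit = -$168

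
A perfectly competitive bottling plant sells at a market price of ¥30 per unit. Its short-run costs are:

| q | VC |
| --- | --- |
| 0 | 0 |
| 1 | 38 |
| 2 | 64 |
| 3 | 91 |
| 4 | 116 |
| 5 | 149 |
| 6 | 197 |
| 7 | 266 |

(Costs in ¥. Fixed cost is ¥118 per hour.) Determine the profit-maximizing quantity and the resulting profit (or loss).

Compute π = P·q − TC at each output: q=0: -118; q=1: -126; q=2: -122; q=3: -119; q=4: -114; q=5: -117; q=6: -135; q=7: -174.
Profit is maximized at q = 4. AVC there is 116/4 = ¥29 ≤ P, so producing beats shutting down (which would give -¥118).

q = 4; profit = -¥114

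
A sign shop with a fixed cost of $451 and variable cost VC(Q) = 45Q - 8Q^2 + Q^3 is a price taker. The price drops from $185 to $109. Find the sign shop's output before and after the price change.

AVC = 45 - 8Q + Q^2, minimized at Q = 4 where min AVC = $29. MC = 45 - 16Q + 3Q^2.
At P = $185 ≥ min AVC, set P = MC on the rising branch: Q = 10.
At P = $109 ≥ min AVC, set P = MC: Q = 8. The firm stays open but cuts output.

Output falls from 10 to 8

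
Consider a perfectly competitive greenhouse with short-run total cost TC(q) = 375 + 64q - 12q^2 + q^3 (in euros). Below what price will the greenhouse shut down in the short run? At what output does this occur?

The shutdown price is the minimum of AVC. VC = 64q - 12q^2 + q^3, so AVC = 64 - 12q + q^2.
dAVC/dq = -12 + 2q = 0 gives q = 6. min AVC = 64 - 12·6 + 6^2 = 28.
So the shutdown price is €28.

€28 per unit, at q = 6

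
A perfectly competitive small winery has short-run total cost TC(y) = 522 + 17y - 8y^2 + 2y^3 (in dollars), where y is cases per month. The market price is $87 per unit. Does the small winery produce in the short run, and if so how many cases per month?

Variable cost is VC = 17y - 8y^2 + 2y^3, so AVC = VC/y = 17 - 8y + 2y^2 and MC = dTC/dy = 17 - 16y + 6y^2.
AVC hits its minimum where MC = AVC, at y = 2, giving min AVC = 17 - 8·2 + 2·2^2 = $9.
P = $87 exceeds min AVC = $9, so the firm stays open.
Solving P = MC: -70 - 16y + 6y^2 = 0 ⇒ y = -7/3 or 5. On the upward-sloping branch, y* = 5.
Check: AVC at y = 5 is $27 ≤ P, so revenue covers variable cost.
Profit = P·y − TC = 87·5 − 657 = -$222, a loss, but smaller than the $522 fixed cost the firm would lose by shutting down.

Produce at y = 5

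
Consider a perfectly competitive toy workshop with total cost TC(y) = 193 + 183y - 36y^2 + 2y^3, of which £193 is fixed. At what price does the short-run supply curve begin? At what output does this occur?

£21 per unit, at y = 9

The shutdown price is the minimum of AVC. VC = 183y - 36y^2 + 2y^3, so AVC = 183 - 36y + 2y^2.
dAVC/dy = -36 + 4y = 0 gives y = 9. min AVC = 183 - 36·9 + 2·9^2 = 21.
The firm shuts down for any P below £21.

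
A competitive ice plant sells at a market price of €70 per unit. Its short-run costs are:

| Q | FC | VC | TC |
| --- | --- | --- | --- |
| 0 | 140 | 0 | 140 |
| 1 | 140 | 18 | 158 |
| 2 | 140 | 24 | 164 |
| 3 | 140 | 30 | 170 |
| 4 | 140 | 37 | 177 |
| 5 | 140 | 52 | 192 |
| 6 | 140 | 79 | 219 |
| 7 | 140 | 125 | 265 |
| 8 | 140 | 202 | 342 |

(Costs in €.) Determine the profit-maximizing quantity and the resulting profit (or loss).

Q = 7; profit = €225

Compute π = P·Q − TC at each output: Q=0: -140; Q=1: -88; Q=2: -24; Q=3: 40; Q=4: 103; Q=5: 158; Q=6: 201; Q=7: 225; Q=8: 218.
Profit is maximized at Q = 7. AVC there is 125/7 = €17.86 ≤ P, so producing beats shutting down (which would give -€140).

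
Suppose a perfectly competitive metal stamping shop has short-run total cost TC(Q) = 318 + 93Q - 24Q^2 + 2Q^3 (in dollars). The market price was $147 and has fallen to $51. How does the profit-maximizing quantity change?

MC = 93 - 48Q + 6Q^2; the shutdown threshold is min AVC = $21 (at Q = 6).
With P = $147 above the shutdown price, P = MC gives Q = 9.
At P = $51 ≥ min AVC, set P = MC: Q = 7. The firm stays open but cuts output.

Output falls from 9 to 7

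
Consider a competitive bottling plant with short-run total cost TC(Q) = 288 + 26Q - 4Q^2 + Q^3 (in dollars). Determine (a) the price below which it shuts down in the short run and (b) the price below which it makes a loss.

AVC = 26 - 4Q + Q^2; minimized at Q = 2, giving min AVC = $22. That is the shutdown price.
ATC = 288/Q + 26 - 4Q + Q^2. Setting dATC/dQ = −288/Q^2 − 4 + 2Q = 0 gives Q = 6 (since 2·6^3 − 4·6^2 = 288).
min ATC = 288/6 + 26 − 4·6 + 6^2 = $86. That is the break-even price.
Between these two prices the firm operates at a loss; above $86 it earns a profit.

Shutdown price = $22; break-even price = $86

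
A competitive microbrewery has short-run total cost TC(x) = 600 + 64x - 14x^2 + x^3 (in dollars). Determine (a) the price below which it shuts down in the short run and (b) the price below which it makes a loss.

Shutdown price = $15; break-even price = $84

AVC = 64 - 14x + x^2; minimized at x = 7, giving min AVC = $15. That is the shutdown price.
ATC = 600/x + 64 - 14x + x^2. Setting dATC/dx = −600/x^2 − 14 + 2x = 0 gives x = 10 (since 2·10^3 − 14·10^2 = 600).
min ATC = 600/10 + 64 − 14·10 + 10^2 = $84. That is the break-even price.
Between these two prices the firm operates at a loss; above $84 it earns a profit.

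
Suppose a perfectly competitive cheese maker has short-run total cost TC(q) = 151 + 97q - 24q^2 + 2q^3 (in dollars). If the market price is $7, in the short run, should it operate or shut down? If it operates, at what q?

Shut down

Strip out fixed cost: VC = 97q - 24q^2 + 2q^3. Then AVC = 97 - 24q + 2q^2 and MC = 97 - 48q + 6q^2.
The AVC parabola has its vertex at q = 24/4 = 6, where AVC = 97 - 24·6 + 2·6^2 = $25.
With P < min AVC ($7 < $25), every unit sold adds to the loss.
The firm minimizes its loss by shutting down and losing only its fixed cost of $151.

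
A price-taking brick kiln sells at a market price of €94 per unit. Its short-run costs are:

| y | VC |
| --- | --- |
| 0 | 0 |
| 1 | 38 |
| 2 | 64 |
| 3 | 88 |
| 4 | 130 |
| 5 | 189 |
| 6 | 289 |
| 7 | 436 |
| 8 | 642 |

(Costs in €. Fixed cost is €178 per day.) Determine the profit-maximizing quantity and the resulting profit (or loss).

y = 5; profit = €103

Tabulate TR − TC: y=0: -178; y=1: -122; y=2: -54; y=3: 16; y=4: 68; y=5: 103; y=6: 97; y=7: 44; y=8: -68.
Profit is maximized at y = 5. AVC there is 189/5 = €37.80 ≤ P, so producing beats shutting down (which would give -€178).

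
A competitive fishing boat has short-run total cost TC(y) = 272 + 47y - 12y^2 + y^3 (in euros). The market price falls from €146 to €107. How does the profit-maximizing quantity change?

AVC = 47 - 12y + y^2, minimized at y = 6 where min AVC = €11. MC = 47 - 24y + 3y^2.
At P = €146 ≥ min AVC, set P = MC on the rising branch: y = 11.
At P = €107 ≥ min AVC, set P = MC: y = 10. The firm stays open but cuts output.

Output falls from 11 to 10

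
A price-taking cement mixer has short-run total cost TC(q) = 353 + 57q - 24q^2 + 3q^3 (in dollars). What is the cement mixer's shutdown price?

The firm shuts down when price falls below the minimum of average variable cost. AVC = VC/q = 57 - 24q + 3q^2.
dAVC/dq = -24 + 6q = 0 gives q = 4. min AVC = 57 - 24·4 + 3·4^2 = 9.
The firm shuts down for any P below $9.

$9 per unit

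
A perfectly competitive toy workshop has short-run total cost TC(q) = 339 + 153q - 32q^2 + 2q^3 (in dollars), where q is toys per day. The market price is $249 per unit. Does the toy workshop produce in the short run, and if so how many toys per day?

Produce at q = 12

From TC, MC = TC'(q) = 153 - 64q + 6q^2 and AVC = VC/q = 153 - 32q + 2q^2.
AVC is minimized where dAVC/dq = -32 + 4q = 0, at q = 8; min AVC = 153 - 32·8 + 2·8^2 = $25.
Since P = $249 ≥ min AVC = $25, price covers variable cost and the firm should produce.
Solving P = MC: -96 - 64q + 6q^2 = 0 ⇒ q = -4/3 or 12. On the upward-sloping branch, q* = 12.
Check: AVC at q = 12 is $57 ≤ P, so revenue covers variable cost.
Profit = P·q − TC = 249·12 − 1023 = $1965.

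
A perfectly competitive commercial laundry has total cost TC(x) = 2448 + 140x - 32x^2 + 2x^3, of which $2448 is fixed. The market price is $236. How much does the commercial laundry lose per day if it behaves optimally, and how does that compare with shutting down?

Profit = -$144 at x = 12

AVC = 140 - 32x + 2x^2 has its minimum $12 at x = 8; price $236 clears that bar, so the firm operates.
MC = 140 - 64x + 6x^2. Setting P = MC and taking the root on the rising branch gives x* = 12.
TR = 236·12 = 2832. TC = 2448 + 528 = 2976. Profit = 2832 − 2976 = -$144.
By producing, the firm covers all variable cost plus $2304 of fixed cost; shutting down would lose the full $2448.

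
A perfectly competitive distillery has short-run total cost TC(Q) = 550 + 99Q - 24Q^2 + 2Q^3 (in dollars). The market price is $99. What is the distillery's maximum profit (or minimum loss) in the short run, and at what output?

AVC = 99 - 24Q + 2Q^2 has its minimum $27 at Q = 6; price $99 clears that bar, so the firm operates.
With MC = 99 - 48Q + 6Q^2, P = MC on the upward-sloping part at Q* = 8.
TR = 99·8 = 792. TC = 550 + 280 = 830. Profit = 792 − 830 = -$38.
That loss of $38 beats the $550 the firm would lose by shutting down; producing recovers $512 of fixed cost.

Profit = -$38 at Q = 8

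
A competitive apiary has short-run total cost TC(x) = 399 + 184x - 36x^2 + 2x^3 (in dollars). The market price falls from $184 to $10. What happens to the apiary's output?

MC = 184 - 72x + 6x^2; the shutdown threshold is min AVC = $22 (at x = 9).
With P = $184 above the shutdown price, P = MC gives x = 12.
At P = $10 < min AVC = $22, price no longer covers variable cost at any output, so the firm shuts down: x = 0.

Output falls from 12 to 0 (the firm shuts down)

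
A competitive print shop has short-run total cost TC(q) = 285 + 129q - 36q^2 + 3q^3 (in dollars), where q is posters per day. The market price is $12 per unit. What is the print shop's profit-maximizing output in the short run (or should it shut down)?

Strip out fixed cost: VC = 129q - 36q^2 + 3q^3. Then AVC = 129 - 36q + 3q^2 and MC = 129 - 72q + 9q^2.
The AVC parabola has its vertex at q = 36/6 = 6, where AVC = 129 - 36·6 + 3·6^2 = $21.
P = $12 lies below min AVC = $21; no output level covers variable cost.
Best response: produce nothing and absorb the $285 fixed cost.

Shut down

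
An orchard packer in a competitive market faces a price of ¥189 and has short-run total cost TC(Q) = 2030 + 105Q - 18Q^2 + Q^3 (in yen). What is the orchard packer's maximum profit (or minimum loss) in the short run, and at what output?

Profit = -¥70 at Q = 14

AVC = 105 - 18Q + Q^2 has its minimum ¥24 at Q = 9; price ¥189 clears that bar, so the firm operates.
MC = 105 - 36Q + 3Q^2. Setting P = MC and taking the root on the rising branch gives Q* = 14.
TR = 189·14 = 2646. TC = 2030 + 686 = 2716. Profit = 2646 − 2716 = -¥70.
By producing, the firm covers all variable cost plus ¥1960 of fixed cost; shutting down would lose the full ¥2030.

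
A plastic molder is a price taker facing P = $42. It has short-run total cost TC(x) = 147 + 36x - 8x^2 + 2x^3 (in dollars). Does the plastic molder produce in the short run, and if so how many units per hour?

Produce at x = 3

Strip out fixed cost: VC = 36x - 8x^2 + 2x^3. Then AVC = 36 - 8x + 2x^2 and MC = 36 - 16x + 6x^2.
The AVC parabola has its vertex at x = 8/4 = 2, where AVC = 36 - 8·2 + 2·2^2 = $28.
Since P = $42 ≥ min AVC = $28, price covers variable cost and the firm should produce.
P = MC gives -6 - 16x + 6x^2 = 0, with roots -1/3 and 3. Take the larger (rising MC): x* = 3.
Check: AVC at x = 3 is $30 ≤ P, so revenue covers variable cost.
Profit = P·x − TC = 42·3 − 237 = -$111, a loss, but smaller than the $147 fixed cost the firm would lose by shutting down.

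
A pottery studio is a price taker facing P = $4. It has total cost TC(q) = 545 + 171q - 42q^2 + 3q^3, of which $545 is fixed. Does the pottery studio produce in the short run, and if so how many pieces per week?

Shut down

Variable cost is VC = 171q - 42q^2 + 3q^3, so AVC = VC/q = 171 - 42q + 3q^2 and MC = dTC/dq = 171 - 84q + 9q^2.
AVC is minimized where dAVC/dq = -42 + 6q = 0, at q = 7; min AVC = 171 - 42·7 + 3·7^2 = $24.
P = $4 lies below min AVC = $24; no output level covers variable cost.
Shutting down limits the loss to fixed cost, $545.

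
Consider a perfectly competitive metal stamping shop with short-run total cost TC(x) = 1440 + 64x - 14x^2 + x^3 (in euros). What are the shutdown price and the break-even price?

Shutdown price = €15; break-even price = €160

AVC = 64 - 14x + x^2; minimized at x = 7, giving min AVC = €15. That is the shutdown price.
ATC = 1440/x + 64 - 14x + x^2. Setting dATC/dx = −1440/x^2 − 14 + 2x = 0 gives x = 12 (since 2·12^3 − 14·12^2 = 1440).
min ATC = 1440/12 + 64 − 14·12 + 12^2 = €160. That is the break-even price.
Between these two prices the firm operates at a loss; above €160 it earns a profit.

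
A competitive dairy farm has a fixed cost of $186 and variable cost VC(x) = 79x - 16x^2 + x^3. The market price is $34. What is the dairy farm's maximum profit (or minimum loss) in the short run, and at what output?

Profit = -$24 at x = 9

AVC = 79 - 16x + x^2 has its minimum $15 at x = 8; price $34 clears that bar, so the firm operates.
With MC = 79 - 32x + 3x^2, P = MC on the upward-sloping part at x* = 9.
TR = 34·9 = 306. TC = 186 + 144 = 330. Profit = 306 − 330 = -$24.
Shutting down would mean losing the fixed cost of $186, so operating at a loss of $24 is better by $162.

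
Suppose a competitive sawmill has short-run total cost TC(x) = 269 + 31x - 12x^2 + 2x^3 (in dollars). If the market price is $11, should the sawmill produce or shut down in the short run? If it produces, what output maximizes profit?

Shut down

Strip out fixed cost: VC = 31x - 12x^2 + 2x^3. Then AVC = 31 - 12x + 2x^2 and MC = 31 - 24x + 6x^2.
AVC hits its minimum where MC = AVC, at x = 3, giving min AVC = 31 - 12·3 + 2·3^2 = $13.
With P < min AVC ($11 < $13), every unit sold adds to the loss.
The firm minimizes its loss by shutting down and losing only its fixed cost of $269.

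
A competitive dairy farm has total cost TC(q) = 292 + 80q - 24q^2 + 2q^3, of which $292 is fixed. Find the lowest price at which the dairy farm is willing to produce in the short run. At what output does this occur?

The shutdown price is the minimum of AVC. VC = 80q - 24q^2 + 2q^3, so AVC = 80 - 24q + 2q^2.
dAVC/dq = -24 + 4q = 0 gives q = 6. min AVC = 80 - 24·6 + 2·6^2 = 8.
The firm shuts down for any P below $8.

$8 per unit, at q = 6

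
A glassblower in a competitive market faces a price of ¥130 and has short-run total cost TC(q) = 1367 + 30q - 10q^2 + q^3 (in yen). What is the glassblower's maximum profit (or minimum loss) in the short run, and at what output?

AVC = 30 - 10q + q^2 has its minimum ¥5 at q = 5; price ¥130 clears that bar, so the firm operates.
With MC = 30 - 20q + 3q^2, P = MC on the upward-sloping part at q* = 10.
TR = 130·10 = 1300. TC = 1367 + 300 = 1667. Profit = 1300 − 1667 = -¥367.
Shutting down would mean losing the fixed cost of ¥1367, so operating at a loss of ¥367 is better by ¥1000.

Profit = -¥367 at q = 10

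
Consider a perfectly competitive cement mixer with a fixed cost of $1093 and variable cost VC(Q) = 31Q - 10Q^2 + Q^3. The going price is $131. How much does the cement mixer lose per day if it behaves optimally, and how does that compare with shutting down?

AVC = 31 - 10Q + Q^2; min AVC = $6 at Q = 5. Since P = $131 ≥ min AVC, the firm produces.
MC = 31 - 20Q + 3Q^2. Setting P = MC and taking the root on the rising branch gives Q* = 10.
TR = 131·10 = 1310. TC = 1093 + 310 = 1403. Profit = 1310 − 1403 = -$93.
That loss of $93 beats the $1093 the firm would lose by shutting down; producing recovers $1000 of fixed cost.

Profit = -$93 at Q = 10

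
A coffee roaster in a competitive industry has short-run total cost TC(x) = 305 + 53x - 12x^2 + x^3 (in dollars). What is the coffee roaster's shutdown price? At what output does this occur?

Short-run supply begins at min AVC. From VC = 53x - 12x^2 + x^3, AVC = 53 - 12x + x^2.
At the minimum of AVC, MC = AVC. MC = 53 - 24x + 3x^2; setting MC = AVC gives 2x^2 - 12x = 0, so x = 6. min AVC = 17.
For P < $17 the firm produces nothing.

$17 per unit, at x = 6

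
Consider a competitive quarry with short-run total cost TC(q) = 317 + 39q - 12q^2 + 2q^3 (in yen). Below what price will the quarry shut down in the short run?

Short-run supply begins at min AVC. From VC = 39q - 12q^2 + 2q^3, AVC = 39 - 12q + 2q^2.
At the minimum of AVC, MC = AVC. MC = 39 - 24q + 6q^2; setting MC = AVC gives 4q^2 - 12q = 0, so q = 3. min AVC = 21.
For P < ¥21 the firm produces nothing.

¥21 per unit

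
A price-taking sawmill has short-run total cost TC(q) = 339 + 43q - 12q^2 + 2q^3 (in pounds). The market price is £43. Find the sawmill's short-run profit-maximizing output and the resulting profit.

AVC = 43 - 12q + 2q^2 has its minimum £25 at q = 3; price £43 clears that bar, so the firm operates.
With MC = 43 - 24q + 6q^2, P = MC on the upward-sloping part at q* = 4.
TR = 43·4 = 172. TC = 339 + 108 = 447. Profit = 172 − 447 = -£275.
That loss of £275 beats the £339 the firm would lose by shutting down; producing recovers £64 of fixed cost.

Profit = -£275 at q = 4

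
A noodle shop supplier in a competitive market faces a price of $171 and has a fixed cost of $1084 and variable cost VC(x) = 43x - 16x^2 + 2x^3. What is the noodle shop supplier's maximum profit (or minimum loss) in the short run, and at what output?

AVC = 43 - 16x + 2x^2 has its minimum $11 at x = 4; price $171 clears that bar, so the firm operates.
MC = 43 - 32x + 6x^2. Setting P = MC and taking the root on the rising branch gives x* = 8.
TR = 171·8 = 1368. TC = 1084 + 344 = 1428. Profit = 1368 − 1428 = -$60.
Shutting down would mean losing the fixed cost of $1084, so operating at a loss of $60 is better by $1024.

Profit = -$60 at x = 8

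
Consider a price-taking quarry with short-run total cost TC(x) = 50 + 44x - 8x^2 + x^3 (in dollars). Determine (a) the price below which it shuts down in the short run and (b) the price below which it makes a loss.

AVC = 44 - 8x + x^2; minimized at x = 4, giving min AVC = $28. That is the shutdown price.
ATC = 50/x + 44 - 8x + x^2. Setting dATC/dx = −50/x^2 − 8 + 2x = 0 gives x = 5 (since 2·5^3 − 8·5^2 = 50).
min ATC = 50/5 + 44 − 8·5 + 5^2 = $39. That is the break-even price.
For $28 ≤ P < $39 the firm produces at a loss; below $28 it shuts down.

Shutdown price = $28; break-even price = $39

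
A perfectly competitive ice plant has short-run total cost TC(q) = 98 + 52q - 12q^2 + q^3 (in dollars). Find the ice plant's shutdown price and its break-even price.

Shutdown price = $16; break-even price = $31

Shutdown price = min AVC. AVC = 52 - 12q + q^2, with vertex at q = 6 and minimum $16.
ATC = 98/q + 52 - 12q + q^2. Setting dATC/dq = −98/q^2 − 12 + 2q = 0 gives q = 7 (since 2·7^3 − 12·7^2 = 98).
min ATC = 98/7 + 52 − 12·7 + 7^2 = $31. That is the break-even price.
For $16 ≤ P < $31 the firm produces at a loss; below $16 it shuts down.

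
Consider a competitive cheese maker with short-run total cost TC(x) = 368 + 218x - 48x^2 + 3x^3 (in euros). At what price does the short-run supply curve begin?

€26 per unit

Short-run supply begins at min AVC. From VC = 218x - 48x^2 + 3x^3, AVC = 218 - 48x + 3x^2.
dAVC/dx = -48 + 6x = 0 gives x = 8. min AVC = 218 - 48·8 + 3·8^2 = 26.
So the shutdown price is €26.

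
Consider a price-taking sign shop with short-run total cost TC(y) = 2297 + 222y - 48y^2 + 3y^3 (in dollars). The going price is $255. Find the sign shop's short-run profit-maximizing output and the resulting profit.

AVC = 222 - 48y + 3y^2; min AVC = $30 at y = 8. Since P = $255 ≥ min AVC, the firm produces.
With MC = 222 - 96y + 9y^2, P = MC on the upward-sloping part at y* = 11.
TR = 255·11 = 2805. TC = 2297 + 627 = 2924. Profit = 2805 − 2924 = -$119.
That loss of $119 beats the $2297 the firm would lose by shutting down; producing recovers $2178 of fixed cost.

Profit = -$119 at y = 11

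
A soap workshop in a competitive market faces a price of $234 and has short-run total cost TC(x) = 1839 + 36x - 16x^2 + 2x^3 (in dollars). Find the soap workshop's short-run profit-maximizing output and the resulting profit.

Profit = -$219 at x = 9

AVC = 36 - 16x + 2x^2; min AVC = $4 at x = 4. Since P = $234 ≥ min AVC, the firm produces.
MC = 36 - 32x + 6x^2. Setting P = MC and taking the root on the rising branch gives x* = 9.
TR = 234·9 = 2106. TC = 1839 + 486 = 2325. Profit = 2106 − 2325 = -$219.
That loss of $219 beats the $1839 the firm would lose by shutting down; producing recovers $1620 of fixed cost.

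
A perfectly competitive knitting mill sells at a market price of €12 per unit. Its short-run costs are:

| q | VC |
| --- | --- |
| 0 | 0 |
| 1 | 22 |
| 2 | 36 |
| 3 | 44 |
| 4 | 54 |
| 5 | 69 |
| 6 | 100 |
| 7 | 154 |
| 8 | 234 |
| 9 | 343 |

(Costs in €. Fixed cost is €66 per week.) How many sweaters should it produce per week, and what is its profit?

Tabulate TR − TC: q=0: -66; q=1: -76; q=2: -78; q=3: -74; q=4: -72; q=5: -75; q=6: -94; q=7: -136; q=8: -204; q=9: -301.
Profit is highest at q = 0. Equivalently, the lowest AVC in the table is 54/4 ≈ €13.50 at q = 4, and P = €12 falls below it — price never covers variable cost, so the firm shuts down and loses only its fixed cost.

q = 0 (shut down); profit = -€66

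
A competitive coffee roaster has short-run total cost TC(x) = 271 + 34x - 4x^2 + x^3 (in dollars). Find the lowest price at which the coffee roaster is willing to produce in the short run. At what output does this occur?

$30 per unit, at x = 2

The firm shuts down when price falls below the minimum of average variable cost. AVC = VC/x = 34 - 4x + x^2.
At the minimum of AVC, MC = AVC. MC = 34 - 8x + 3x^2; setting MC = AVC gives 2x^2 - 4x = 0, so x = 2. min AVC = 30.
For P < $30 the firm produces nothing.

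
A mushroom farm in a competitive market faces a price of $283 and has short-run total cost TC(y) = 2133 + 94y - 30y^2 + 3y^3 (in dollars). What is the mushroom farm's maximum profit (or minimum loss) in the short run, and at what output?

AVC = 94 - 30y + 3y^2 has its minimum $19 at y = 5; price $283 clears that bar, so the firm operates.
MC = 94 - 60y + 9y^2. Setting P = MC and taking the root on the rising branch gives y* = 9.
TR = 283·9 = 2547. TC = 2133 + 603 = 2736. Profit = 2547 − 2736 = -$189.
By producing, the firm covers all variable cost plus $1944 of fixed cost; shutting down would lose the full $2133.

Profit = -$189 at y = 9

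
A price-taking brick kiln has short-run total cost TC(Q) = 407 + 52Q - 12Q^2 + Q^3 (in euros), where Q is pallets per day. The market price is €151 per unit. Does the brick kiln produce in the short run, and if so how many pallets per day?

Variable cost is VC = 52Q - 12Q^2 + Q^3, so AVC = VC/Q = 52 - 12Q + Q^2 and MC = dTC/dQ = 52 - 24Q + 3Q^2.
AVC is minimized where dAVC/dQ = -12 + 2Q = 0, at Q = 6; min AVC = 52 - 12·6 + 6^2 = €16.
P = €151 exceeds min AVC = €16, so the firm stays open.
Solving P = MC: -99 - 24Q + 3Q^2 = 0 ⇒ Q = -3 or 11. On the upward-sloping branch, Q* = 11.
Check: AVC at Q = 11 is €41 ≤ P, so revenue covers variable cost.
Profit = P·Q − TC = 151·11 − 858 = €803.

Produce at Q = 11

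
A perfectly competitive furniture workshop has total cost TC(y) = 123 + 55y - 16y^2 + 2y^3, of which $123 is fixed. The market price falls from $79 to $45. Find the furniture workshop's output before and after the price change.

MC = 55 - 32y + 6y^2; the shutdown threshold is min AVC = $23 (at y = 4).
With P = $79 above the shutdown price, P = MC gives y = 6.
At P = $45 ≥ min AVC, set P = MC: y = 5. The firm stays open but cuts output.

Output falls from 6 to 5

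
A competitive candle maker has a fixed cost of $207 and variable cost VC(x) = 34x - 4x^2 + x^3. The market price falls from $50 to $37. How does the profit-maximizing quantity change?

Output falls from 4 to 3

MC = 34 - 8x + 3x^2; the shutdown threshold is min AVC = $30 (at x = 2).
At P = $50 ≥ min AVC, set P = MC on the rising branch: x = 4.
At P = $37 ≥ min AVC, set P = MC: x = 3. The firm stays open but cuts output.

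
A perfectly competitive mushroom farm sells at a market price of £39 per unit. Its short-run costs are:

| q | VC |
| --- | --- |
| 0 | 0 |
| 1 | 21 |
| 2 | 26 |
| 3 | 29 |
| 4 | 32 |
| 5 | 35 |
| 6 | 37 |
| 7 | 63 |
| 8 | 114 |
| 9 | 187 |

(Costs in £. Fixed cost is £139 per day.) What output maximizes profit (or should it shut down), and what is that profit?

Compute π = P·q − TC at each output: q=0: -139; q=1: -121; q=2: -87; q=3: -51; q=4: -15; q=5: 21; q=6: 58; q=7: 71; q=8: 59; q=9: 25.
Profit is maximized at q = 7. AVC there is 63/7 = £9 ≤ P, so producing beats shutting down (which would give -£139).

q = 7; profit = £71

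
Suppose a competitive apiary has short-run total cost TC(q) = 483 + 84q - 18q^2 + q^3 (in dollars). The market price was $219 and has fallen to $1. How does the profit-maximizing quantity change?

Output falls from 15 to 0 (the firm shuts down)

AVC = 84 - 18q + q^2, minimized at q = 9 where min AVC = $3. MC = 84 - 36q + 3q^2.
At P = $219 ≥ min AVC, set P = MC on the rising branch: q = 15.
At P = $1 < min AVC = $3, price no longer covers variable cost at any output, so the firm shuts down: q = 0.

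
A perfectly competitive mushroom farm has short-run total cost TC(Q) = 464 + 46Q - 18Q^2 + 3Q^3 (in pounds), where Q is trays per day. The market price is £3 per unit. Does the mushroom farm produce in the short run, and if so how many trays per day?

Variable cost is VC = 46Q - 18Q^2 + 3Q^3, so AVC = VC/Q = 46 - 18Q + 3Q^2 and MC = dTC/dQ = 46 - 36Q + 9Q^2.
AVC is minimized where dAVC/dQ = -18 + 6Q = 0, at Q = 3; min AVC = 46 - 18·3 + 3·3^2 = £19.
Since P = £3 < min AVC = £19, price fails to cover variable cost at any output.
Shutting down limits the loss to fixed cost, £464.

Shut down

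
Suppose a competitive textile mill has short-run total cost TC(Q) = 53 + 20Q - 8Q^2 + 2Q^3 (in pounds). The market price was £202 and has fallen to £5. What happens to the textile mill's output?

AVC = 20 - 8Q + 2Q^2, minimized at Q = 2 where min AVC = £12. MC = 20 - 16Q + 6Q^2.
With P = £202 above the shutdown price, P = MC gives Q = 7.
At P = £5 < min AVC = £12, price no longer covers variable cost at any output, so the firm shuts down: Q = 0.

Output falls from 7 to 0 (the firm shuts down)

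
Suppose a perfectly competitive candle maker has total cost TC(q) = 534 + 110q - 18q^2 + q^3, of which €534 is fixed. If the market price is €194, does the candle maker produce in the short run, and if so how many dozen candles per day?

Produce at q = 14

Variable cost is VC = 110q - 18q^2 + q^3, so AVC = VC/q = 110 - 18q + q^2 and MC = dTC/dq = 110 - 36q + 3q^2.
AVC is minimized where dAVC/dq = -18 + 2q = 0, at q = 9; min AVC = 110 - 18·9 + 9^2 = €29.
P = €194 exceeds min AVC = €29, so the firm stays open.
Set P = MC: 194 = 110 - 36q + 3q^2 → -84 - 36q + 3q^2 = 0. The roots are q = -2 and q = 14; the profit-maximizing output is on the rising part of MC, so q* = 14.
Check: AVC at q = 14 is €54 ≤ P, so revenue covers variable cost.
Profit = P·q − TC = 194·14 − 1290 = €1426.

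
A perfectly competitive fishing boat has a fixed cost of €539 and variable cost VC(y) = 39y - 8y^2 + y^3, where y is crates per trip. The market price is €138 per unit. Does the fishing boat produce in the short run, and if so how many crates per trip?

Variable cost is VC = 39y - 8y^2 + y^3, so AVC = VC/y = 39 - 8y + y^2 and MC = dTC/dy = 39 - 16y + 3y^2.
AVC is minimized where dAVC/dy = -8 + 2y = 0, at y = 4; min AVC = 39 - 8·4 + 4^2 = €23.
Because €138 ≥ €23, revenue can cover variable cost; the firm operates.
P = MC gives -99 - 16y + 3y^2 = 0, with roots -11/3 and 9. Take the larger (rising MC): y* = 9.
Check: AVC at y = 9 is €48 ≤ P, so revenue covers variable cost.
Profit = P·y − TC = 138·9 − 971 = €271.

Produce at y = 9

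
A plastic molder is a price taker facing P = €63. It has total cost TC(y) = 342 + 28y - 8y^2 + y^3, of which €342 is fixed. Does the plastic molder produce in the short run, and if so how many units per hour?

From TC, MC = TC'(y) = 28 - 16y + 3y^2 and AVC = VC/y = 28 - 8y + y^2.
The AVC parabola has its vertex at y = 8/2 = 4, where AVC = 28 - 8·4 + 4^2 = €12.
Because €63 ≥ €12, revenue can cover variable cost; the firm operates.
P = MC gives -35 - 16y + 3y^2 = 0, with roots -5/3 and 7. Take the larger (rising MC): y* = 7.
Check: AVC at y = 7 is €21 ≤ P, so revenue covers variable cost.
Profit = P·y − TC = 63·7 − 489 = -€48, a loss, but smaller than the €342 fixed cost the firm would lose by shutting down.

Produce at y = 7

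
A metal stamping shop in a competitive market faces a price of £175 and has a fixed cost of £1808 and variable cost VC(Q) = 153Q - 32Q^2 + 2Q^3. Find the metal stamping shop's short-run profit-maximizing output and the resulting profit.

Profit = -£356 at Q = 11

AVC = 153 - 32Q + 2Q^2; min AVC = £25 at Q = 8. Since P = £175 ≥ min AVC, the firm produces.
MC = 153 - 64Q + 6Q^2. Setting P = MC and taking the root on the rising branch gives Q* = 11.
TR = 175·11 = 1925. TC = 1808 + 473 = 2281. Profit = 1925 − 2281 = -£356.
Shutting down would mean losing the fixed cost of £1808, so operating at a loss of £356 is better by £1452.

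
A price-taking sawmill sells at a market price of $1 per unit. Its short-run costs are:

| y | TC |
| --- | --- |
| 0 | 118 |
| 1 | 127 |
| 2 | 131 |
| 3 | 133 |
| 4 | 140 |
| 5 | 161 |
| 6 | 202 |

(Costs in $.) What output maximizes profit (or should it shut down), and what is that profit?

y = 0 (shut down); profit = -$118

Tabulate TR − TC: y=0: -118; y=1: -126; y=2: -129; y=3: -130; y=4: -136; y=5: -156; y=6: -196.
Profit is highest at y = 0. Equivalently, the lowest AVC in the table is 15/3 ≈ $5 at y = 3, and P = $1 falls below it — price never covers variable cost, so the firm shuts down and loses only its fixed cost.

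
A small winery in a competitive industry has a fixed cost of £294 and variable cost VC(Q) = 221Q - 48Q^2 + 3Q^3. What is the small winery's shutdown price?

The shutdown price is the minimum of AVC. VC = 221Q - 48Q^2 + 3Q^3, so AVC = 221 - 48Q + 3Q^2.
dAVC/dQ = -48 + 6Q = 0 gives Q = 8. min AVC = 221 - 48·8 + 3·8^2 = 29.
For P < £29 the firm produces nothing.

£29 per unit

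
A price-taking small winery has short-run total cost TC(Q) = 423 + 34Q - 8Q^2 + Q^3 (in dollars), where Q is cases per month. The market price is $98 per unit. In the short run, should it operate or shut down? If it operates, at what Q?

From TC, MC = TC'(Q) = 34 - 16Q + 3Q^2 and AVC = VC/Q = 34 - 8Q + Q^2.
The AVC parabola has its vertex at Q = 8/2 = 4, where AVC = 34 - 8·4 + 4^2 = $18.
P = $98 exceeds min AVC = $18, so the firm stays open.
Set P = MC: 98 = 34 - 16Q + 3Q^2 → -64 - 16Q + 3Q^2 = 0. The roots are Q = -8/3 and Q = 8; the profit-maximizing output is on the rising part of MC, so Q* = 8.
Check: AVC at Q = 8 is $34 ≤ P, so revenue covers variable cost.
Profit = P·Q − TC = 98·8 − 695 = $89.

Produce at Q = 8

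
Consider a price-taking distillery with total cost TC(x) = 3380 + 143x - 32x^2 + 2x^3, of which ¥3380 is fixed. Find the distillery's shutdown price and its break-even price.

Shutdown price = min AVC. AVC = 143 - 32x + 2x^2, with vertex at x = 8 and minimum ¥15.
ATC = 3380/x + 143 - 32x + 2x^2. Setting dATC/dx = −3380/x^2 − 32 + 4x = 0 gives x = 13 (since 4·13^3 − 32·13^2 = 3380).
min ATC = 3380/13 + 143 − 32·13 + 2·13^2 = ¥325. That is the break-even price.
For ¥15 ≤ P < ¥325 the firm produces at a loss; below ¥15 it shuts down.

Shutdown price = ¥15; break-even price = ¥325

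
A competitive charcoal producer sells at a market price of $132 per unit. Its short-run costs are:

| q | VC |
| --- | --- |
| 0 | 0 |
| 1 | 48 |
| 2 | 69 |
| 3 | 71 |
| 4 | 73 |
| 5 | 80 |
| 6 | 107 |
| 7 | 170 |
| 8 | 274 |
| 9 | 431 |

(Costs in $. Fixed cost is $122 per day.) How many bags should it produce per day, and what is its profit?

q = 8; profit = $660

Tabulate TR − TC: q=0: -122; q=1: -38; q=2: 73; q=3: 203; q=4: 333; q=5: 458; q=6: 563; q=7: 632; q=8: 660; q=9: 635.
Profit is maximized at q = 8. AVC there is 274/8 = $34.25 ≤ P, so producing beats shutting down (which would give -$122).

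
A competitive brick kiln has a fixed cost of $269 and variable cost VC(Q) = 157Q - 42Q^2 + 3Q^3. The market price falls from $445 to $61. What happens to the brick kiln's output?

Output falls from 12 to 8

MC = 157 - 84Q + 9Q^2; the shutdown threshold is min AVC = $10 (at Q = 7).
With P = $445 above the shutdown price, P = MC gives Q = 12.
At P = $61 ≥ min AVC, set P = MC: Q = 8. The firm stays open but cuts output.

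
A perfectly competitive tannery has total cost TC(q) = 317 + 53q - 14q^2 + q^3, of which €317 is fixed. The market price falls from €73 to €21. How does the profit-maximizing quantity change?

Output falls from 10 to 8

MC = 53 - 28q + 3q^2; the shutdown threshold is min AVC = €4 (at q = 7).
At P = €73 ≥ min AVC, set P = MC on the rising branch: q = 10.
At P = €21 ≥ min AVC, set P = MC: q = 8. The firm stays open but cuts output.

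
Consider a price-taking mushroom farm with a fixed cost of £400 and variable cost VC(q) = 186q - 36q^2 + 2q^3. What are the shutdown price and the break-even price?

Shutdown price = min AVC. AVC = 186 - 36q + 2q^2, with vertex at q = 9 and minimum £24.
ATC = 400/q + 186 - 36q + 2q^2. Setting dATC/dq = −400/q^2 − 36 + 4q = 0 gives q = 10 (since 4·10^3 − 36·10^2 = 400).
min ATC = 400/10 + 186 − 36·10 + 2·10^2 = £66. That is the break-even price.
For £24 ≤ P < £66 the firm produces at a loss; below £24 it shuts down.

Shutdown price = £24; break-even price = £66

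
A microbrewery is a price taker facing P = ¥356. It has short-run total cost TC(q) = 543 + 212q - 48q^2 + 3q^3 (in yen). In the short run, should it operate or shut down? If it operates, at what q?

Strip out fixed cost: VC = 212q - 48q^2 + 3q^3. Then AVC = 212 - 48q + 3q^2 and MC = 212 - 96q + 9q^2.
AVC is minimized where dAVC/dq = -48 + 6q = 0, at q = 8; min AVC = 212 - 48·8 + 3·8^2 = ¥20.
Because ¥356 ≥ ¥20, revenue can cover variable cost; the firm operates.
P = MC gives -144 - 96q + 9q^2 = 0, with roots -4/3 and 12. Take the larger (rising MC): q* = 12.
Check: AVC at q = 12 is ¥68 ≤ P, so revenue covers variable cost.
Profit = P·q − TC = 356·12 − 1359 = ¥2913.

Produce at q = 12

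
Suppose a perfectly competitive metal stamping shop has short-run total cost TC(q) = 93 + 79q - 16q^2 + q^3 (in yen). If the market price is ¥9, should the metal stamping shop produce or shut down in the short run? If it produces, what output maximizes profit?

Shut down

Strip out fixed cost: VC = 79q - 16q^2 + q^3. Then AVC = 79 - 16q + q^2 and MC = 79 - 32q + 3q^2.
AVC hits its minimum where MC = AVC, at q = 8, giving min AVC = 79 - 16·8 + 8^2 = ¥15.
With P < min AVC (¥9 < ¥15), every unit sold adds to the loss.
Best response: produce nothing and absorb the ¥93 fixed cost.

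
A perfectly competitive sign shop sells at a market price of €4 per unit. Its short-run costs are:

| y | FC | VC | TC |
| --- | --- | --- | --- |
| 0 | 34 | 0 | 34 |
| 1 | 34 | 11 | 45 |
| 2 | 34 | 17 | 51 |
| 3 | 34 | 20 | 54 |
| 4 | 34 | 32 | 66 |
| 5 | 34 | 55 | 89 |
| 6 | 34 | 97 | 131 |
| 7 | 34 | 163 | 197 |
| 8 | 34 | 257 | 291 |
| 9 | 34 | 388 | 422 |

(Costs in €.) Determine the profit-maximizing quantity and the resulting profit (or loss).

y = 0 (shut down); profit = -€34

Profit at each row (π = 4y − TC): y=0: -34; y=1: -41; y=2: -43; y=3: -42; y=4: -50; y=5: -69; y=6: -107; y=7: -169; y=8: -259; y=9: -386.
Profit is highest at y = 0. Equivalently, the lowest AVC in the table is 20/3 ≈ €6.67 at y = 3, and P = €4 falls below it — price never covers variable cost, so the firm shuts down and loses only its fixed cost.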